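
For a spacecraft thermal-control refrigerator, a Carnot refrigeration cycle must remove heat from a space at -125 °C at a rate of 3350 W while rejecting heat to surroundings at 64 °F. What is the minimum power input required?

T_H = 64 °F → (64 − 32) × 5/9 = 17.78 °C = 290.93 K.
T_C = -125 °C → -125 + 273.15 = 148.15 K.
The reversible coefficient of performance is COP_R = T_C/(T_H − T_C) = 148.15/142.78 = 1.0376.
W = Q_C/COP_R = 3350/1.0376 = 3230 W.

Ẇ_in ≈ 3230 W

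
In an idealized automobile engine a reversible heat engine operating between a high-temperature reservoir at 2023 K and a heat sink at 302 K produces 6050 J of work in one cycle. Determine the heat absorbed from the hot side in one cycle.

The Carnot efficiency is η = 1 − T_C/T_H = 1 − 302.00/2023.00 = 0.8507.
Q_H = W/η = 6050/0.8507 = 7110 J.

Q_H ≈ 7110 J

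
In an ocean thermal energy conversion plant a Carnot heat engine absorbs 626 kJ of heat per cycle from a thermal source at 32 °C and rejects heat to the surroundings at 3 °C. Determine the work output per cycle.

W ≈ 59.49 kJ

T_H = 32 °C → 32 + 273.15 = 305.15 K.
T_C = 3 °C → 3 + 273.15 = 276.15 K.
η_rev = 1 − T_C/T_H = 1 − 276.15/305.15 = 0.0950.
W = η·Q_H = 0.0950 × 626 = 59.49 kJ.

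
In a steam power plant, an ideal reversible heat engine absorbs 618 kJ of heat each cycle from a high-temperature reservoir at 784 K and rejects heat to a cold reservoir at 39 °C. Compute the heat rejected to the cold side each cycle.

T_C = 39 °C → 39 + 273.15 = 312.15 K.
The Carnot efficiency is η = 1 − T_C/T_H = 1 − 312.15/784.00 = 0.6018.
For a reversible cycle Q_C/Q_H = T_C/T_H, so Q_C = 618 × 312.15/784.00 = 246 kJ.

Q_C ≈ 246 kJ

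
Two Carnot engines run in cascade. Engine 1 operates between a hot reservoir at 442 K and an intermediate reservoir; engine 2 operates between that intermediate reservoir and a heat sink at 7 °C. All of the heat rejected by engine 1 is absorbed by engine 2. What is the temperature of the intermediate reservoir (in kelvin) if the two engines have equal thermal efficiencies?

T_C = 7 °C → 7 + 273.15 = 280.15 K.
Equal efficiencies require 1 − T_m/T_H = 1 − T_C/T_m, i.e. T_m/T_H = T_C/T_m, so T_m = √(T_H·T_C) = √(442.00 × 280.15) = 351.9 K.

T_m ≈ 351.9 K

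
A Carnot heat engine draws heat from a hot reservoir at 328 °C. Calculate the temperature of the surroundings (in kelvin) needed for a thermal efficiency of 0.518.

T_H = 328 °C → 328 + 273.15 = 601.15 K.
From η = 1 − T_C/T_H, T_C = T_H·(1 − η) = 601.15 × (1 − 0.518) = 290 K.

T_C ≈ 290 K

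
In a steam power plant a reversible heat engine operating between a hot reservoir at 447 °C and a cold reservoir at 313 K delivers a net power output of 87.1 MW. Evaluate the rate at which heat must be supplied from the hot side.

T_H = 447 °C → 447 + 273.15 = 720.15 K.
For a reversible engine, η = 1 − T_C/T_H = 1 − 313.00/720.15 = 0.5654.
Q_H = W/η = 87.1/0.5654 = 154 MW.

Q̇_H ≈ 154 MW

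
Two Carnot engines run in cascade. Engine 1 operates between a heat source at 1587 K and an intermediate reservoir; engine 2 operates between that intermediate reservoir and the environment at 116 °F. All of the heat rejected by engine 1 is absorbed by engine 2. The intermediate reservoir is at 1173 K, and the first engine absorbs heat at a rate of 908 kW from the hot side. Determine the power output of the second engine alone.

Ẇ₂ ≈ 488.1 kW

T_C = 116 °F → (116 − 32) × 5/9 = 46.67 °C = 319.82 K.
Heat entering the second stage: Q_m = Q_H·(T_m/T_H) = 908 × 1173.00/1587.00 = 671.1 kW.
Second-stage efficiency η₂ = 1 − T_C/T_m = 1 − 319.82/1173.00 = 0.7274, so W₂ = η₂·Q_m = 488.1 kW.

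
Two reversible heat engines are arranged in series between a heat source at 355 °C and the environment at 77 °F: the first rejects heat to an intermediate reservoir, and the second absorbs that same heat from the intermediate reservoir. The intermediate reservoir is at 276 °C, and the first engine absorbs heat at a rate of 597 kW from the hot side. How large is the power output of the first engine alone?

Ẇ₁ ≈ 75.1 kW

T_H = 355 °C → 355 + 273.15 = 628.15 K.
T_C = 77 °F → (77 − 32) × 5/9 = 25.00 °C = 298.15 K.
T_m = 276 °C → 276 + 273.15 = 549.15 K.
First-stage efficiency η₁ = 1 − T_m/T_H = 1 − 549.15/628.15 = 0.1258.
W₁ = η₁·Q_H = 0.1258 × 597 = 75.1 kW.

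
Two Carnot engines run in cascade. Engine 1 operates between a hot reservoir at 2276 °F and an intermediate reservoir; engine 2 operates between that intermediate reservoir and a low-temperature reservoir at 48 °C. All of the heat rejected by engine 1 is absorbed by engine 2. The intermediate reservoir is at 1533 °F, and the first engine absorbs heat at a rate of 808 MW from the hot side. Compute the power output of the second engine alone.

Ẇ₂ ≈ 418 MW

T_H = 2276 °F → (2276 − 32) × 5/9 = 1246.67 °C = 1519.82 K.
T_C = 48 °C → 48 + 273.15 = 321.15 K.
T_m = 1533 °F → (1533 − 32) × 5/9 = 833.89 °C = 1107.04 K.
Heat entering the second stage: Q_m = Q_H·(T_m/T_H) = 808 × 1107.04/1519.82 = 589 MW.
Second-stage efficiency η₂ = 1 − T_C/T_m = 1 − 321.15/1107.04 = 0.7099, so W₂ = η₂·Q_m = 418 MW.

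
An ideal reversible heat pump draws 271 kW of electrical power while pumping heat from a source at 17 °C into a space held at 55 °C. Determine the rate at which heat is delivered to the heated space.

Q̇_H ≈ 2340 kW

T_H = 55 °C → 55 + 273.15 = 328.15 K.
T_C = 17 °C → 17 + 273.15 = 290.15 K.
Reversible heating COP: COP_HP = T_H/(T_H − T_C) = 328.15/38.00 = 8.6355.
Q_H = COP_HP · W = 8.6355 × 271 = 2340 kW.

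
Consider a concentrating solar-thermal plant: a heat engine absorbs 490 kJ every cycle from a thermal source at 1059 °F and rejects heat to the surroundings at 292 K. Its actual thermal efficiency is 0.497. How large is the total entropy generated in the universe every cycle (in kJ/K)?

T_H = 1059 °F → (1059 − 32) × 5/9 = 570.56 °C = 843.71 K.
W = η·Q_H = 0.497 × 490 = 243.5 kJ, so Q_C = Q_H − W = 246.5 kJ.
The hot reservoir loses entropy Q_H/T_H = 490/843.71 = 0.5808 kJ/K; the cold reservoir gains Q_C/T_C = 246.5/292.00 = 0.8441 kJ/K.
ΔS_univ = −Q_H/T_H + Q_C/T_C = 0.263 kJ/K (> 0, since η = 0.497 < η_Carnot = 0.654).

ΔS_univ ≈ 0.263 kJ/K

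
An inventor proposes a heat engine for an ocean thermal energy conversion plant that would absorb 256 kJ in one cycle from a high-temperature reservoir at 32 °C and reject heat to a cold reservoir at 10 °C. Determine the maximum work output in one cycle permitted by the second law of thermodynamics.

T_H = 32 °C → 32 + 273.15 = 305.15 K.
T_C = 10 °C → 10 + 273.15 = 283.15 K.
By the Carnot theorem, η_max = 1 − T_C/T_H = 1 − 283.15/305.15 = 0.0721.
W_max = η_max · Q_H = 0.0721 × 256 = 18.5 kJ.

W_max ≈ 18.5 kJ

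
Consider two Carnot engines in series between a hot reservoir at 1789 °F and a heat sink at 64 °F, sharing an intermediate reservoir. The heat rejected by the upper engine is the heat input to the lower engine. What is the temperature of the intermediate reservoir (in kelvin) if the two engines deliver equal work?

T_m ≈ 770 K

T_H = 1789 °F → (1789 − 32) × 5/9 = 976.11 °C = 1249.26 K.
T_C = 64 °F → (64 − 32) × 5/9 = 17.78 °C = 290.93 K.
For reversible stages Q_m = Q_H·(T_m/T_H). Setting W₁ = Q_H(1 − T_m/T_H) equal to W₂ = Q_m(1 − T_C/T_m) = Q_H·(T_m − T_C)/T_H gives T_H − T_m = T_m − T_C, so T_m = (T_H + T_C)/2 = (1249.26 + 290.93)/2 = 770 K.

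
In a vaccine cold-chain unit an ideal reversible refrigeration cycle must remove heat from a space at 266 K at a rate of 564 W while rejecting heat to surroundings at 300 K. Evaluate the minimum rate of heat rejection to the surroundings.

Q̇_H ≈ 636 W

For a reversible cycle Q_H/Q_C = T_H/T_C, so Q_H = Q_C·T_H/T_C = 564 × 300.00/266.00 = 636 W.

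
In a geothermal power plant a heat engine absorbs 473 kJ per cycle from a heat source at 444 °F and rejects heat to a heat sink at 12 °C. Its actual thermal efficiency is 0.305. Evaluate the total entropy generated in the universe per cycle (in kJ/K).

ΔS_univ ≈ 0.211 kJ/K

T_H = 444 °F → (444 − 32) × 5/9 = 228.89 °C = 502.04 K.
T_C = 12 °C → 12 + 273.15 = 285.15 K.
W = η·Q_H = 0.305 × 473 = 144.3 kJ, so Q_C = Q_H − W = 328.7 kJ.
Reservoir entropy changes: ΔS_H = −Q_H/T_H = −473/502.04 = -0.9422 kJ/K and ΔS_C = +Q_C/T_C = 328.7/285.15 = 1.153 kJ/K.
ΔS_univ = −Q_H/T_H + Q_C/T_C = 0.211 kJ/K (> 0, since η = 0.305 < η_Carnot = 0.432).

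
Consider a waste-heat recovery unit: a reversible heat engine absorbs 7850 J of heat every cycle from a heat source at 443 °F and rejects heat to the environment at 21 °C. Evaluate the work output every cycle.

T_H = 443 °F → (443 − 32) × 5/9 = 228.33 °C = 501.48 K.
T_C = 21 °C → 21 + 273.15 = 294.15 K.
Carnot efficiency: η = 1 − T_C/T_H = 1 − 294.15/501.48 = 0.4134.
W = η·Q_H = 0.4134 × 7850 = 3246 J.

W ≈ 3246 J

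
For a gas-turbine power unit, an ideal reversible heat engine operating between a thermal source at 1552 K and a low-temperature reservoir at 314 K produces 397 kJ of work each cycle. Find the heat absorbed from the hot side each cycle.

The Carnot efficiency is η = 1 − T_C/T_H = 1 − 314.00/1552.00 = 0.7977.
Q_H = W/η = 397/0.7977 = 497.7 kJ.

Q_H ≈ 497.7 kJ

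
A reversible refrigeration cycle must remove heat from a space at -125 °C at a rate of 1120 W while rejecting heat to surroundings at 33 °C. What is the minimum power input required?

T_H = 33 °C → 33 + 273.15 = 306.15 K.
T_C = -125 °C → -125 + 273.15 = 148.15 K.
Carnot COP: COP_R = T_C/(T_H − T_C) = 148.15/158.00 = 0.9377.
W = Q_C/COP_R = 1120/0.9377 = 1194 W.

Ẇ_in ≈ 1194 W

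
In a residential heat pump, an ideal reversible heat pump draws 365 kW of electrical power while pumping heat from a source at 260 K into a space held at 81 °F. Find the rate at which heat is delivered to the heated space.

Q̇_H ≈ 2720 kW

T_H = 81 °F → (81 − 32) × 5/9 = 27.22 °C = 300.37 K.
COP_HP = T_H/(T_H − T_C) = 300.37/40.37 = 7.4401.
Q_H = COP_HP · W = 7.4401 × 365 = 2720 kW.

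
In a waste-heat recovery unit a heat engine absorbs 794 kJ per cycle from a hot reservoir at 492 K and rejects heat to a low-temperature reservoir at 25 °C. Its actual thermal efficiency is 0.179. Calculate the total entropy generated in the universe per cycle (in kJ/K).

T_C = 25 °C → 25 + 273.15 = 298.15 K.
W = η·Q_H = 0.179 × 794 = 142.1 kJ, so Q_C = Q_H − W = 651.9 kJ.
Reservoir entropy changes: ΔS_H = −Q_H/T_H = −794/492.00 = -1.614 kJ/K and ΔS_C = +Q_C/T_C = 651.9/298.15 = 2.186 kJ/K.
ΔS_univ = −Q_H/T_H + Q_C/T_C = 0.5726 kJ/K (> 0, since η = 0.179 < η_Carnot = 0.394).

ΔS_univ ≈ 0.5726 kJ/K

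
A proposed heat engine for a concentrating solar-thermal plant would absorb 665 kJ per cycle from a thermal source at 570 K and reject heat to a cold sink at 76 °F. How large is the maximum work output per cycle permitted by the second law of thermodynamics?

T_C = 76 °F → (76 − 32) × 5/9 = 24.44 °C = 297.59 K.
The upper bound on efficiency is η_max = 1 − T_C/T_H = 1 − 297.59/570.00 = 0.4779.
W_max = η_max · Q_H = 0.4779 × 665 = 317.8 kJ.

W_max ≈ 317.8 kJ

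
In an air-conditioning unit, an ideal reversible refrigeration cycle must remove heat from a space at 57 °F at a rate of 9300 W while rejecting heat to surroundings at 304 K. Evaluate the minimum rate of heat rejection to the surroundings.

T_C = 57 °F → (57 − 32) × 5/9 = 13.89 °C = 287.04 K.
For a reversible cycle Q_H/Q_C = T_H/T_C, so Q_H = Q_C·T_H/T_C = 9300 × 304.00/287.04 = 9850 W.

Q̇_H ≈ 9850 W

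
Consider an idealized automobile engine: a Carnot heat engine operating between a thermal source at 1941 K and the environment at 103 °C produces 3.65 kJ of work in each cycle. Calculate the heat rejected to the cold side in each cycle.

T_C = 103 °C → 103 + 273.15 = 376.15 K.
The Carnot efficiency is η = 1 − T_C/T_H = 1 − 376.15/1941.00 = 0.8062.
Since Q_C/Q_H = T_C/T_H and Q_H = W/η, Q_C = W·T_C/(T_H − T_C) = 3.65 × 376.15/1564.85 = 0.877 kJ.

Q_C ≈ 0.877 kJ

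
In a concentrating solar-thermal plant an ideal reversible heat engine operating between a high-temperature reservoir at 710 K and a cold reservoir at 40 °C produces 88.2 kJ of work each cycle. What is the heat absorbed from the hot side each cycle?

T_C = 40 °C → 40 + 273.15 = 313.15 K.
Since the cycle is reversible, η = 1 − T_C/T_H = 1 − 313.15/710.00 = 0.5589.
Q_H = W/η = 88.2/0.5589 = 157.8 kJ.

Q_H ≈ 157.8 kJ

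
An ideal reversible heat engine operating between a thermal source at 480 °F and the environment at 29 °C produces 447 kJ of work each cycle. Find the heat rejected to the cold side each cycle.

T_H = 480 °F → (480 − 32) × 5/9 = 248.89 °C = 522.04 K.
T_C = 29 °C → 29 + 273.15 = 302.15 K.
Since the cycle is reversible, η = 1 − T_C/T_H = 1 − 302.15/522.04 = 0.4212.
Since Q_C/Q_H = T_C/T_H and Q_H = W/η, Q_C = W·T_C/(T_H − T_C) = 447 × 302.15/219.89 = 614 kJ.

Q_C ≈ 614 kJ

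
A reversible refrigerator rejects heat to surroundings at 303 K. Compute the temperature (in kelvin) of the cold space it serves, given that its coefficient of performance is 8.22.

COP_R = T_C/(T_H − T_C) ⇒ T_C = T_H·COP_R/(1 + COP_R) = 303.00 × 8.22/(1 + 8.22) = 270.1 K.

T_C ≈ 270.1 K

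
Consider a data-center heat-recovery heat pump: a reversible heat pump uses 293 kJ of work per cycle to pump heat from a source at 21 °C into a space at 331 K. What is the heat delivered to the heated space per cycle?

T_C = 21 °C → 21 + 273.15 = 294.15 K.
Reversible heating COP: COP_HP = T_H/(T_H − T_C) = 331.00/36.85 = 8.9824.
Q_H = COP_HP · W = 8.9824 × 293 = 2630 kJ.

Q_H ≈ 2630 kJ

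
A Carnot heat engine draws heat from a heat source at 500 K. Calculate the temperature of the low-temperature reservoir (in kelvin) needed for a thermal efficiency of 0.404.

T_C ≈ 298 K

From η = 1 − T_C/T_H, T_C = T_H·(1 − η) = 500.00 × (1 − 0.404) = 298 K.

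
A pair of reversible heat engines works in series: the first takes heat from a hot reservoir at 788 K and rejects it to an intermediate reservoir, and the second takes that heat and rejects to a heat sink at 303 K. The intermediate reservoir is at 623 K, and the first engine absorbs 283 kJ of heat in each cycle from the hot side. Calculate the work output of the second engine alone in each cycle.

W₂ ≈ 115 kJ

Heat entering the second stage: Q_m = Q_H·(T_m/T_H) = 283 × 623.00/788.00 = 224 kJ.
Second-stage efficiency η₂ = 1 − T_C/T_m = 1 − 303.00/623.00 = 0.5136, so W₂ = η₂·Q_m = 115 kJ.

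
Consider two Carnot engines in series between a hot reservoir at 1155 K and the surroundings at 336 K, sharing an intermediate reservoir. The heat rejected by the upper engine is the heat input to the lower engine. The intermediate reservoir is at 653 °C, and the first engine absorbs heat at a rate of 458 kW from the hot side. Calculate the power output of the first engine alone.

Ẇ₁ ≈ 90.7 kW

T_m = 653 °C → 653 + 273.15 = 926.15 K.
First-stage efficiency η₁ = 1 − T_m/T_H = 1 − 926.15/1155.00 = 0.1981.
W₁ = η₁·Q_H = 0.1981 × 458 = 90.7 kW.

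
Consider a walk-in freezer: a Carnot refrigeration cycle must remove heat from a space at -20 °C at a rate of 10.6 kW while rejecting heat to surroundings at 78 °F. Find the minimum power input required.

T_H = 78 °F → (78 − 32) × 5/9 = 25.56 °C = 298.71 K.
T_C = -20 °C → -20 + 273.15 = 253.15 K.
Carnot COP: COP_R = T_C/(T_H − T_C) = 253.15/45.56 = 5.5570.
W = Q_C/COP_R = 10.6/5.5570 = 1.908 kW.

Ẇ_in ≈ 1.908 kW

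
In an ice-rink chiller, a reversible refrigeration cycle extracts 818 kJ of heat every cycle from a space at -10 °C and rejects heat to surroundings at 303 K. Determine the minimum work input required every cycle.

T_C = -10 °C → -10 + 273.15 = 263.15 K.
For a reversible refrigerator, COP_R = T_C/(T_H − T_C) = 263.15/39.85 = 6.6035.
W = Q_C/COP_R = 818/6.6035 = 123.9 kJ.

W_in ≈ 123.9 kJ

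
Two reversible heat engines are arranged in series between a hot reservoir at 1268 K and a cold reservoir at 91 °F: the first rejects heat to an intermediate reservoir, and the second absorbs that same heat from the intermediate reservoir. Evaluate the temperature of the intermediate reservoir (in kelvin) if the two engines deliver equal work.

T_m ≈ 787 K

T_C = 91 °F → (91 − 32) × 5/9 = 32.78 °C = 305.93 K.
For reversible stages Q_m = Q_H·(T_m/T_H). Setting W₁ = Q_H(1 − T_m/T_H) equal to W₂ = Q_m(1 − T_C/T_m) = Q_H·(T_m − T_C)/T_H gives T_H − T_m = T_m − T_C, so T_m = (T_H + T_C)/2 = (1268.00 + 305.93)/2 = 787 K.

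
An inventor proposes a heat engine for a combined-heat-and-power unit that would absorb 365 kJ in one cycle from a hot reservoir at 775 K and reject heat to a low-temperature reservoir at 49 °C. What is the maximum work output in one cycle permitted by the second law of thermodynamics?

T_C = 49 °C → 49 + 273.15 = 322.15 K.
No engine can exceed the Carnot limit: η_max = 1 − T_C/T_H = 1 − 322.15/775.00 = 0.5843.
W_max = η_max · Q_H = 0.5843 × 365 = 213 kJ.

W_max ≈ 213 kJ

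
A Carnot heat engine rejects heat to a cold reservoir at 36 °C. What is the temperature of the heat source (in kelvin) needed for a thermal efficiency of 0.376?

T_H ≈ 495.4 K

T_C = 36 °C → 36 + 273.15 = 309.15 K.
From η = 1 − T_C/T_H, solving for T_H gives T_H = T_C/(1 − η) = 309.15/(1 − 0.376) = 495.4 K.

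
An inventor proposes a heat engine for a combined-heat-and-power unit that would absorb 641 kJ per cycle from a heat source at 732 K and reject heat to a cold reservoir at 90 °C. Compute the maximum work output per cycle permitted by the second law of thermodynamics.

W_max ≈ 323.0 kJ

T_C = 90 °C → 90 + 273.15 = 363.15 K.
The second-law ceiling is the Carnot efficiency, η_max = 1 − T_C/T_H = 1 − 363.15/732.00 = 0.5039.
W_max = η_max · Q_H = 0.5039 × 641 = 323.0 kJ.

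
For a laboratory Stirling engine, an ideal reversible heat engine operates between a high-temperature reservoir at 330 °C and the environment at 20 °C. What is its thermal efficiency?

η ≈ 0.514

T_H = 330 °C → 330 + 273.15 = 603.15 K.
T_C = 20 °C → 20 + 273.15 = 293.15 K.
Since the cycle is reversible, η = 1 − T_C/T_H = 1 − 293.15/603.15 = 0.514.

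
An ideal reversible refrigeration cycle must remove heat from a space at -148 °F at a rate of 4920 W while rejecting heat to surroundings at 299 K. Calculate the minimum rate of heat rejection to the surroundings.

Q̇_H ≈ 8500 W

T_C = -148 °F → (-148 − 32) × 5/9 = -100.00 °C = 173.15 K.
For a reversible cycle Q_H/Q_C = T_H/T_C, so Q_H = Q_C·T_H/T_C = 4920 × 299.00/173.15 = 8500 W.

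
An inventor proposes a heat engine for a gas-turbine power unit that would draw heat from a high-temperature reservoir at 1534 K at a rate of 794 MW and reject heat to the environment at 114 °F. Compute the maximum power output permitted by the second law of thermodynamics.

Ẇ_max ≈ 629 MW

T_C = 114 °F → (114 − 32) × 5/9 = 45.56 °C = 318.71 K.
No engine can exceed the Carnot limit: η_max = 1 − T_C/T_H = 1 − 318.71/1534.00 = 0.7922.
W_max = η_max · Q_H = 0.7922 × 794 = 629 MW.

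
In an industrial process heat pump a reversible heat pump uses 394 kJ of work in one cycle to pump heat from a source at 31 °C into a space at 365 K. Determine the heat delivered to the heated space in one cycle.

Q_H ≈ 2363 kJ

T_C = 31 °C → 31 + 273.15 = 304.15 K.
For a reversible heat pump, COP_HP = T_H/(T_H − T_C) = 365.00/60.85 = 5.9984.
Q_H = COP_HP · W = 5.9984 × 394 = 2363 kJ.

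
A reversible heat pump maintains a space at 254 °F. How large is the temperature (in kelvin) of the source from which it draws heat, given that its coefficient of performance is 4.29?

T_C ≈ 304 K

T_H = 254 °F → (254 − 32) × 5/9 = 123.33 °C = 396.48 K.
COP_HP = T_H/(T_H − T_C) ⇒ T_C = T_H·(COP_HP − 1)/COP_HP = 396.48 × (4.29 − 1)/4.29 = 304 K.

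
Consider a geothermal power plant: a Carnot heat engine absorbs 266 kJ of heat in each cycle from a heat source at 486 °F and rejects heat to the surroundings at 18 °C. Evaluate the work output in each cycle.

T_H = 486 °F → (486 − 32) × 5/9 = 252.22 °C = 525.37 K.
T_C = 18 °C → 18 + 273.15 = 291.15 K.
η_rev = 1 − T_C/T_H = 1 − 291.15/525.37 = 0.4458.
W = η·Q_H = 0.4458 × 266 = 119 kJ.

W ≈ 119 kJ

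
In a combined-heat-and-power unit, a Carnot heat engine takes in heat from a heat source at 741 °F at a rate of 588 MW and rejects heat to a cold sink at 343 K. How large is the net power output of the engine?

Ẇ ≈ 286 MW

T_H = 741 °F → (741 − 32) × 5/9 = 393.89 °C = 667.04 K.
For a reversible engine, η = 1 − T_C/T_H = 1 − 343.00/667.04 = 0.4858.
W = η·Q_H = 0.4858 × 588 = 286 MW.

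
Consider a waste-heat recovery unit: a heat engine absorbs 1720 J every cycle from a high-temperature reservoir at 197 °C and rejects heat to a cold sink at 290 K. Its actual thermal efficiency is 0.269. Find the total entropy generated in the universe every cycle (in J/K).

T_H = 197 °C → 197 + 273.15 = 470.15 K.
W = η·Q_H = 0.269 × 1720 = 462.7 J, so Q_C = Q_H − W = 1257 J.
Reservoir entropy changes: ΔS_H = −Q_H/T_H = −1720/470.15 = -3.658 J/K and ΔS_C = +Q_C/T_C = 1257/290.00 = 4.336 J/K.
ΔS_univ = −Q_H/T_H + Q_C/T_C = 0.677 J/K (> 0, since η = 0.269 < η_Carnot = 0.383).

ΔS_univ ≈ 0.677 J/K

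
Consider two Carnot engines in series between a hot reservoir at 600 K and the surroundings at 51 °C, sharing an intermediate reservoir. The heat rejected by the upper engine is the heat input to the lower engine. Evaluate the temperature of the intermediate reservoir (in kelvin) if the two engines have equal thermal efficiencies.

T_m ≈ 441 K

T_C = 51 °C → 51 + 273.15 = 324.15 K.
Equal efficiencies require 1 − T_m/T_H = 1 − T_C/T_m, i.e. T_m/T_H = T_C/T_m, so T_m = √(T_H·T_C) = √(600.00 × 324.15) = 441 K.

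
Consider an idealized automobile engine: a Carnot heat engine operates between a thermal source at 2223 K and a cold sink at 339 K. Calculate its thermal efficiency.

η ≈ 0.848

η_rev = 1 − T_C/T_H = 1 − 339.00/2223.00 = 0.848.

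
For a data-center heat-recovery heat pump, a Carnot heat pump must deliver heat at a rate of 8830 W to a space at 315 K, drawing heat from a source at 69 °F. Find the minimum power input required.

Ẇ_in ≈ 597 W

T_C = 69 °F → (69 − 32) × 5/9 = 20.56 °C = 293.71 K.
COP_HP = T_H/(T_H − T_C) = 315.00/21.29 = 14.7926.
W = Q_H/COP_HP = 8830/14.7926 = 597 W.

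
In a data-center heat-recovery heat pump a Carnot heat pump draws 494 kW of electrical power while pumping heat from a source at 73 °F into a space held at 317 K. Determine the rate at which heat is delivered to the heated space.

Q̇_H ≈ 7430 kW

T_C = 73 °F → (73 − 32) × 5/9 = 22.78 °C = 295.93 K.
Reversible heating COP: COP_HP = T_H/(T_H − T_C) = 317.00/21.07 = 15.0435.
Q_H = COP_HP · W = 15.0435 × 494 = 7430 kW.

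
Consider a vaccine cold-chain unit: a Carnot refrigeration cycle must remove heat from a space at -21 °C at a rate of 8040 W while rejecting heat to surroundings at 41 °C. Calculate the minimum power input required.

Ẇ_in ≈ 1980 W

T_H = 41 °C → 41 + 273.15 = 314.15 K.
T_C = -21 °C → -21 + 273.15 = 252.15 K.
For a reversible refrigerator, COP_R = T_C/(T_H − T_C) = 252.15/62.00 = 4.0669.
W = Q_C/COP_R = 8040/4.0669 = 1980 W.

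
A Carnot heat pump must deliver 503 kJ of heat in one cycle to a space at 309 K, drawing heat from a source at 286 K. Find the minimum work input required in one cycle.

W_in ≈ 37.4 kJ

For a reversible heat pump, COP_HP = T_H/(T_H − T_C) = 309.00/23.00 = 13.4348.
W = Q_H/COP_HP = 503/13.4348 = 37.4 kJ.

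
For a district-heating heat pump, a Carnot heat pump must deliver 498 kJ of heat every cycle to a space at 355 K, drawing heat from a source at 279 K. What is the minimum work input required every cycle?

W_in ≈ 106.6 kJ

The Carnot heat-pump COP is COP_HP = T_H/(T_H − T_C) = 355.00/76.00 = 4.6711.
W = Q_H/COP_HP = 498/4.6711 = 106.6 kJ.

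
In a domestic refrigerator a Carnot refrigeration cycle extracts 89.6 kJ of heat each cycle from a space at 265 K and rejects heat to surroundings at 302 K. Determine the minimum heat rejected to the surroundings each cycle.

Q_H ≈ 102 kJ

For a reversible cycle Q_H/Q_C = T_H/T_C, so Q_H = Q_C·T_H/T_C = 89.6 × 302.00/265.00 = 102 kJ.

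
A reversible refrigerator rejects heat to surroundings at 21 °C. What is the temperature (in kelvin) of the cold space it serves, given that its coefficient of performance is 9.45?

T_H = 21 °C → 21 + 273.15 = 294.15 K.
COP_R = T_C/(T_H − T_C) ⇒ T_C = T_H·COP_R/(1 + COP_R) = 294.15 × 9.45/(1 + 9.45) = 266 K.

T_C ≈ 266 K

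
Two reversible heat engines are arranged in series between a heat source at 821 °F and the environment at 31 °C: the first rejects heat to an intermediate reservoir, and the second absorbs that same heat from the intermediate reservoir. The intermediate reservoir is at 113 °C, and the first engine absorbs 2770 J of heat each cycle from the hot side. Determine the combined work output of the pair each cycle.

W_total ≈ 1590 J

T_H = 821 °F → (821 − 32) × 5/9 = 438.33 °C = 711.48 K.
T_C = 31 °C → 31 + 273.15 = 304.15 K.
Two reversible stages in series are equivalent to a single Carnot engine between T_H and T_C, so η_total = 1 − T_C/T_H = 1 − 304.15/711.48 = 0.5725.
W_total = η_total · Q_H = 0.5725 × 2770 = 1590 J.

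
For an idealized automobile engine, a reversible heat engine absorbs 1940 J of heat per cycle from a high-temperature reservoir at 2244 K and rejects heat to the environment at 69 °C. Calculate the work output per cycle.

T_C = 69 °C → 69 + 273.15 = 342.15 K.
Carnot efficiency: η = 1 − T_C/T_H = 1 − 342.15/2244.00 = 0.8475.
W = η·Q_H = 0.8475 × 1940 = 1644 J.

W ≈ 1644 J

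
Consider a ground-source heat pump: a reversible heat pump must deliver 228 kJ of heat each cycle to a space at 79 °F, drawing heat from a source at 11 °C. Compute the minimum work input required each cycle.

W_in ≈ 11.5 kJ

T_H = 79 °F → (79 − 32) × 5/9 = 26.11 °C = 299.26 K.
T_C = 11 °C → 11 + 273.15 = 284.15 K.
The Carnot heat-pump COP is COP_HP = T_H/(T_H − T_C) = 299.26/15.11 = 19.8040.
W = Q_H/COP_HP = 228/19.8040 = 11.5 kJ.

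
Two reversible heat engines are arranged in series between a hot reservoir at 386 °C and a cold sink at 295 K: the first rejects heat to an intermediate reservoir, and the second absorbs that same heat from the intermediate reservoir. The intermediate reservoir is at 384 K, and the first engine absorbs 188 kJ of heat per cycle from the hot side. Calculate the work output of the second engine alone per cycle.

T_H = 386 °C → 386 + 273.15 = 659.15 K.
Heat entering the second stage: Q_m = Q_H·(T_m/T_H) = 188 × 384.00/659.15 = 109.5 kJ.
Second-stage efficiency η₂ = 1 − T_C/T_m = 1 − 295.00/384.00 = 0.2318, so W₂ = η₂·Q_m = 25.38 kJ.

W₂ ≈ 25.38 kJ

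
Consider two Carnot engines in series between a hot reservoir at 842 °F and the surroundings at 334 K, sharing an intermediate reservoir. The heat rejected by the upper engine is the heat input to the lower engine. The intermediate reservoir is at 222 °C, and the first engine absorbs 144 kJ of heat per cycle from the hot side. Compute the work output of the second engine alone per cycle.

W₂ ≈ 32.1 kJ

T_H = 842 °F → (842 − 32) × 5/9 = 450.00 °C = 723.15 K.
T_m = 222 °C → 222 + 273.15 = 495.15 K.
Heat entering the second stage: Q_m = Q_H·(T_m/T_H) = 144 × 495.15/723.15 = 98.6 kJ.
Second-stage efficiency η₂ = 1 − T_C/T_m = 1 − 334.00/495.15 = 0.3255, so W₂ = η₂·Q_m = 32.1 kJ.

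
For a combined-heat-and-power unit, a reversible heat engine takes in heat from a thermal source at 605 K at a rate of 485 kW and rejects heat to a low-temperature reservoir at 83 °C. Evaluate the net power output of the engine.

T_C = 83 °C → 83 + 273.15 = 356.15 K.
η_rev = 1 − T_C/T_H = 1 − 356.15/605.00 = 0.4113.
W = η·Q_H = 0.4113 × 485 = 199 kW.

Ẇ ≈ 199 kW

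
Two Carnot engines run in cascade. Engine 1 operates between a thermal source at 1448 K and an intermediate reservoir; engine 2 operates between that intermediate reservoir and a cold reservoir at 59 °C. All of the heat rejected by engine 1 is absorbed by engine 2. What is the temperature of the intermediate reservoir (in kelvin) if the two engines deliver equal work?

T_C = 59 °C → 59 + 273.15 = 332.15 K.
For reversible stages Q_m = Q_H·(T_m/T_H). Setting W₁ = Q_H(1 − T_m/T_H) equal to W₂ = Q_m(1 − T_C/T_m) = Q_H·(T_m − T_C)/T_H gives T_H − T_m = T_m − T_C, so T_m = (T_H + T_C)/2 = (1448.00 + 332.15)/2 = 890.1 K.

T_m ≈ 890.1 K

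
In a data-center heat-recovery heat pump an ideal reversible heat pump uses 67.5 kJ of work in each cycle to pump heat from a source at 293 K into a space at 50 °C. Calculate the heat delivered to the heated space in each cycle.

T_H = 50 °C → 50 + 273.15 = 323.15 K.
The Carnot heat-pump COP is COP_HP = T_H/(T_H − T_C) = 323.15/30.15 = 10.7181.
Q_H = COP_HP · W = 10.7181 × 67.5 = 723 kJ.

Q_H ≈ 723 kJ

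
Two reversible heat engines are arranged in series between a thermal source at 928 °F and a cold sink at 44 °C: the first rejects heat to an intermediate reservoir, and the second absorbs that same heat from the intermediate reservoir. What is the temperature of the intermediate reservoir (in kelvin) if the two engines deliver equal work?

T_H = 928 °F → (928 − 32) × 5/9 = 497.78 °C = 770.93 K.
T_C = 44 °C → 44 + 273.15 = 317.15 K.
For reversible stages Q_m = Q_H·(T_m/T_H). Setting W₁ = Q_H(1 − T_m/T_H) equal to W₂ = Q_m(1 − T_C/T_m) = Q_H·(T_m − T_C)/T_H gives T_H − T_m = T_m − T_C, so T_m = (T_H + T_C)/2 = (770.93 + 317.15)/2 = 544.0 K.

T_m ≈ 544.0 K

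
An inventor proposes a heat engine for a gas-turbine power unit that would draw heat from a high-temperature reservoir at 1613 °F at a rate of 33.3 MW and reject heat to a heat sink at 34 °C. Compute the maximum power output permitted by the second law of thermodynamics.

T_H = 1613 °F → (1613 − 32) × 5/9 = 878.33 °C = 1151.48 K.
T_C = 34 °C → 34 + 273.15 = 307.15 K.
The upper bound on efficiency is η_max = 1 − T_C/T_H = 1 − 307.15/1151.48 = 0.7333.
W_max = η_max · Q_H = 0.7333 × 33.3 = 24.42 MW.

Ẇ_max ≈ 24.42 MW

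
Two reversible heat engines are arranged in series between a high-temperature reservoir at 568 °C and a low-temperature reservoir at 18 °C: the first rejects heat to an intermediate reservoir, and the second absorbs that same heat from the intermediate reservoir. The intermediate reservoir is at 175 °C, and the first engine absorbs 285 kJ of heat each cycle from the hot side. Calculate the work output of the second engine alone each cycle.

W₂ ≈ 53.2 kJ

T_H = 568 °C → 568 + 273.15 = 841.15 K.
T_C = 18 °C → 18 + 273.15 = 291.15 K.
T_m = 175 °C → 175 + 273.15 = 448.15 K.
Heat entering the second stage: Q_m = Q_H·(T_m/T_H) = 285 × 448.15/841.15 = 152 kJ.
Second-stage efficiency η₂ = 1 − T_C/T_m = 1 − 291.15/448.15 = 0.3503, so W₂ = η₂·Q_m = 53.2 kJ.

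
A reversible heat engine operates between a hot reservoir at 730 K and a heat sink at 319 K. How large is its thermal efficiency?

η ≈ 0.563

Since the cycle is reversible, η = 1 − T_C/T_H = 1 − 319.00/730.00 = 0.563.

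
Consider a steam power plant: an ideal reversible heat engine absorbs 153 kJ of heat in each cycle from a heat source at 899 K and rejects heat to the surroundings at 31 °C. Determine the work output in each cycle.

T_C = 31 °C → 31 + 273.15 = 304.15 K.
η_rev = 1 − T_C/T_H = 1 − 304.15/899.00 = 0.6617.
W = η·Q_H = 0.6617 × 153 = 101 kJ.

W ≈ 101 kJ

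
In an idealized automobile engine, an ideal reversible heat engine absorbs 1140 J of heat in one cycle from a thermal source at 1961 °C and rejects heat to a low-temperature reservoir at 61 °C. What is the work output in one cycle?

T_H = 1961 °C → 1961 + 273.15 = 2234.15 K.
T_C = 61 °C → 61 + 273.15 = 334.15 K.
The Carnot efficiency is η = 1 − T_C/T_H = 1 − 334.15/2234.15 = 0.8504.
W = η·Q_H = 0.8504 × 1140 = 969.5 J.

W ≈ 969.5 J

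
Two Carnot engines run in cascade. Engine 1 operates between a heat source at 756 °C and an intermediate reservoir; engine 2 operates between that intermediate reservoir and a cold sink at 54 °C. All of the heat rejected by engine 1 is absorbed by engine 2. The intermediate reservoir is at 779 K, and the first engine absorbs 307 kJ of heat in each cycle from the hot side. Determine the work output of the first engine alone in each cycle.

W₁ ≈ 74.6 kJ

T_H = 756 °C → 756 + 273.15 = 1029.15 K.
T_C = 54 °C → 54 + 273.15 = 327.15 K.
First-stage efficiency η₁ = 1 − T_m/T_H = 1 − 779.00/1029.15 = 0.2431.
W₁ = η₁·Q_H = 0.2431 × 307 = 74.6 kJ.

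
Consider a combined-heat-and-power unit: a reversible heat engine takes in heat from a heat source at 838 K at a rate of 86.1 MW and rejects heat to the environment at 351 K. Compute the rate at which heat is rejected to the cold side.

Q̇_C ≈ 36.06 MW

η_rev = 1 − T_C/T_H = 1 − 351.00/838.00 = 0.5811.
For a reversible cycle Q_C/Q_H = T_C/T_H, so Q_C = 86.1 × 351.00/838.00 = 36.06 MW.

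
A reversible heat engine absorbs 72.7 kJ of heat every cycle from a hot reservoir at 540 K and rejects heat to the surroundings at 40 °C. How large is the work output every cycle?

W ≈ 30.5 kJ

T_C = 40 °C → 40 + 273.15 = 313.15 K.
For a reversible engine, η = 1 − T_C/T_H = 1 − 313.15/540.00 = 0.4201.
W = η·Q_H = 0.4201 × 72.7 = 30.5 kJ.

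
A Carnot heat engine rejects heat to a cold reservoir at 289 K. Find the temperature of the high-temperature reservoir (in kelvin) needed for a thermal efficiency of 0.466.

From η = 1 − T_C/T_H, solving for T_H gives T_H = T_C/(1 − η) = 289.00/(1 − 0.466) = 541 K.

T_H ≈ 541 K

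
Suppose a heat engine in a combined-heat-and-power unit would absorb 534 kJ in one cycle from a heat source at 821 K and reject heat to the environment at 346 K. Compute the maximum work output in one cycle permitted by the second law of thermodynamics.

W_max ≈ 309.0 kJ

The upper bound on efficiency is η_max = 1 − T_C/T_H = 1 − 346.00/821.00 = 0.5786.
W_max = η_max · Q_H = 0.5786 × 534 = 309.0 kJ.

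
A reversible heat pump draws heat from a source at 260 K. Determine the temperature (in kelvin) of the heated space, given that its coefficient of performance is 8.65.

T_H ≈ 294.0 K

COP_HP = T_H/(T_H − T_C) ⇒ T_H = T_C·COP_HP/(COP_HP − 1) = 260.00 × 8.65/(8.65 − 1) = 294.0 K.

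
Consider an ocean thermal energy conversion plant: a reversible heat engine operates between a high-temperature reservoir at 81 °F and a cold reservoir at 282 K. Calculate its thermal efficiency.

η ≈ 0.0612

T_H = 81 °F → (81 − 32) × 5/9 = 27.22 °C = 300.37 K.
η_rev = 1 − T_C/T_H = 1 − 282.00/300.37 = 0.0612.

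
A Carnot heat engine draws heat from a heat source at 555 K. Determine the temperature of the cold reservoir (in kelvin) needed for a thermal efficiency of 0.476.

T_C ≈ 291 K

From η = 1 − T_C/T_H, T_C = T_H·(1 − η) = 555.00 × (1 − 0.476) = 291 K.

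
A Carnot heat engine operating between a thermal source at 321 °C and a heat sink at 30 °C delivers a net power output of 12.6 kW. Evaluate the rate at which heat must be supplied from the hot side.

T_H = 321 °C → 321 + 273.15 = 594.15 K.
T_C = 30 °C → 30 + 273.15 = 303.15 K.
The Carnot efficiency is η = 1 − T_C/T_H = 1 − 303.15/594.15 = 0.4898.
Q_H = W/η = 12.6/0.4898 = 25.73 kW.

Q̇_H ≈ 25.73 kW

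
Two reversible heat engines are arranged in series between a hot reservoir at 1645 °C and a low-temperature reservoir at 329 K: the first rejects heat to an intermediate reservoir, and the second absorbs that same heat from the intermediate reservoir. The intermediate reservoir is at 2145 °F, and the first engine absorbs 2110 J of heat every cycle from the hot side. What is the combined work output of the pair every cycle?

T_H = 1645 °C → 1645 + 273.15 = 1918.15 K.
Two reversible stages in series are equivalent to a single Carnot engine between T_H and T_C, so η_total = 1 − T_C/T_H = 1 − 329.00/1918.15 = 0.8285.
W_total = η_total · Q_H = 0.8285 × 2110 = 1750 J.

W_total ≈ 1750 J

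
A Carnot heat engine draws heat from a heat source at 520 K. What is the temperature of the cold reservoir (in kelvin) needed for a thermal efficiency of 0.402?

From η = 1 − T_C/T_H, T_C = T_H·(1 − η) = 520.00 × (1 − 0.402) = 311 K.

T_C ≈ 311 K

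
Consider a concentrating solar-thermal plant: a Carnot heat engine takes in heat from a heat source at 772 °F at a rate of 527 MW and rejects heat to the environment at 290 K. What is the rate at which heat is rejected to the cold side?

T_H = 772 °F → (772 − 32) × 5/9 = 411.11 °C = 684.26 K.
For a reversible engine, η = 1 − T_C/T_H = 1 − 290.00/684.26 = 0.5762.
For a reversible cycle Q_C/Q_H = T_C/T_H, so Q_C = 527 × 290.00/684.26 = 223 MW.

Q̇_C ≈ 223 MW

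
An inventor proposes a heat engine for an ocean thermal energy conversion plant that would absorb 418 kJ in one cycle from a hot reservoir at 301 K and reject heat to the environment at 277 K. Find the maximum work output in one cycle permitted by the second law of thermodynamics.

W_max ≈ 33.33 kJ

By the Carnot theorem, η_max = 1 − T_C/T_H = 1 − 277.00/301.00 = 0.0797.
W_max = η_max · Q_H = 0.0797 × 418 = 33.33 kJ.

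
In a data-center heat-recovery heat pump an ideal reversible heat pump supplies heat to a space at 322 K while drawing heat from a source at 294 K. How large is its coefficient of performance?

COP_HP ≈ 11.50

COP_HP = T_H/(T_H − T_C) = 322.00/(322.00 − 294.00) = 11.50.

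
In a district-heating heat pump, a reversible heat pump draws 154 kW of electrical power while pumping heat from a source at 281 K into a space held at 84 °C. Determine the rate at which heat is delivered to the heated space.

Q̇_H ≈ 722 kW

T_H = 84 °C → 84 + 273.15 = 357.15 K.
COP_HP = T_H/(T_H − T_C) = 357.15/76.15 = 4.6901.
Q_H = COP_HP · W = 4.6901 × 154 = 722 kW.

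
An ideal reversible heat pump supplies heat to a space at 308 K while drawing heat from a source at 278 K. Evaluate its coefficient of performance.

Reversible heating COP: COP_HP = T_H/(T_H − T_C) = 308.00/(308.00 − 278.00) = 10.3.

COP_HP ≈ 10.3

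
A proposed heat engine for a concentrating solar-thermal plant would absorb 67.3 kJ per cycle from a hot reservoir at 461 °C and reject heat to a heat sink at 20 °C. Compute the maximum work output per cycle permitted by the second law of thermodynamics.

T_H = 461 °C → 461 + 273.15 = 734.15 K.
T_C = 20 °C → 20 + 273.15 = 293.15 K.
The upper bound on efficiency is η_max = 1 − T_C/T_H = 1 − 293.15/734.15 = 0.6007.
W_max = η_max · Q_H = 0.6007 × 67.3 = 40.4 kJ.

W_max ≈ 40.4 kJ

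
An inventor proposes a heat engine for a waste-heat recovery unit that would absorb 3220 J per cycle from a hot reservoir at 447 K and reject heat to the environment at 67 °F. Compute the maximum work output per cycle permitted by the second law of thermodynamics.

T_C = 67 °F → (67 − 32) × 5/9 = 19.44 °C = 292.59 K.
By the Carnot theorem, η_max = 1 − T_C/T_H = 1 − 292.59/447.00 = 0.3454.
W_max = η_max · Q_H = 0.3454 × 3220 = 1112 J.

W_max ≈ 1112 J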